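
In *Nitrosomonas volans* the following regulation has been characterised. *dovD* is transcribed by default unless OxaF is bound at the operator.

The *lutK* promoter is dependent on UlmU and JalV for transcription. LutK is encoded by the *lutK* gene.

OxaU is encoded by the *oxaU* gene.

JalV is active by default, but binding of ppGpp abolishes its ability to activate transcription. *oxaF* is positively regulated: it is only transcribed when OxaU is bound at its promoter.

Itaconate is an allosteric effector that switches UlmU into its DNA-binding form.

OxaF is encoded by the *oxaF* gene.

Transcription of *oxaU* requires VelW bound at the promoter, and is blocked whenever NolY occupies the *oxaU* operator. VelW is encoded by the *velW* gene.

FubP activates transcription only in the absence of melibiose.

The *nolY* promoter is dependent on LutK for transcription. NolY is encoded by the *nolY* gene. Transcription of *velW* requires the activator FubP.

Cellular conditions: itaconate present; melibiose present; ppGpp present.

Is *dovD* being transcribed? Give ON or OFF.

ON

Itaconate is present, so UlmU is active.
ppGpp is present, so JalV is inactive.
Required activator JalV is absent, so *lutK* is not transcribed.
So LutK is not produced.
Required activator LutK is absent, so *nolY* is not transcribed.
So NolY is not produced.
Melibiose is present, so FubP is inactive.
Required activator FubP is absent, so *velW* is not transcribed.
So VelW is not produced.
Required activator VelW is absent, so *oxaU* is not transcribed.
So OxaU is not produced.
Required activator OxaU is absent, so *oxaF* is not transcribed.
So OxaF is not produced.
With no repressor bound, *dovD* is transcribed.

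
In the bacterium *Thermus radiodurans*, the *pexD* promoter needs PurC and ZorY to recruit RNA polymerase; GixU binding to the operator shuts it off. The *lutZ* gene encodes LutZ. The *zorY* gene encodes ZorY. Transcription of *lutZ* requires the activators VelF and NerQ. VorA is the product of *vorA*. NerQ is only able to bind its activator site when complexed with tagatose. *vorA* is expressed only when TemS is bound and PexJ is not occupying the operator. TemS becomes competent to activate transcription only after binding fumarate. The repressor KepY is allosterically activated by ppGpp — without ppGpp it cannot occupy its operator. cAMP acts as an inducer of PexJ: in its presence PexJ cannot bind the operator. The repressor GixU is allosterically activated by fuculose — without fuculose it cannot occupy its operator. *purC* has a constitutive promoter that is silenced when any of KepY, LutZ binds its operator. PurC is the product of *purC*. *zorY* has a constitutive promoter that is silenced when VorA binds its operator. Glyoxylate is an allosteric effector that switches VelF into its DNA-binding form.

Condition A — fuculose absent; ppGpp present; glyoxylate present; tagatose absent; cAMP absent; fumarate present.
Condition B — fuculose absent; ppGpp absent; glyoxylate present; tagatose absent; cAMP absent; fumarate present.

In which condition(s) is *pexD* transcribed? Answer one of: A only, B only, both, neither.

Condition A:
Fuculose is absent, so GixU is inactive.
ppGpp is present, so KepY is active.
Glyoxylate is present, so VelF is active.
Tagatose is absent, so NerQ is inactive.
Required activator NerQ is absent, so *lutZ* is not transcribed.
So LutZ is not produced.
With repressor KepY bound, *purC* is not transcribed.
So PurC is not produced.
cAMP is absent, so PexJ is active.
Fumarate is present, so TemS is active.
With repressor PexJ bound, *vorA* is not transcribed.
So VorA is not produced.
With no repressor bound, *zorY* is transcribed.
So ZorY is produced and active.
Required activator PurC is absent, so *pexD* is not transcribed.
→ *pexD* is OFF in A.
Condition B:
Fuculose is absent, so GixU is inactive.
ppGpp is absent, so KepY is inactive.
Glyoxylate is present, so VelF is active.
Tagatose is absent, so NerQ is inactive.
Required activator NerQ is absent, so *lutZ* is not transcribed.
So LutZ is not produced.
With no repressor bound, *purC* is transcribed.
So PurC is produced and active.
cAMP is absent, so PexJ is active.
Fumarate is present, so TemS is active.
With repressor PexJ bound, *vorA* is not transcribed.
So VorA is not produced.
With no repressor bound, *zorY* is transcribed.
So ZorY is produced and active.
No repressor is bound and PurC and ZorY are active, so *pexD* is transcribed.
→ *pexD* is ON in B.

B only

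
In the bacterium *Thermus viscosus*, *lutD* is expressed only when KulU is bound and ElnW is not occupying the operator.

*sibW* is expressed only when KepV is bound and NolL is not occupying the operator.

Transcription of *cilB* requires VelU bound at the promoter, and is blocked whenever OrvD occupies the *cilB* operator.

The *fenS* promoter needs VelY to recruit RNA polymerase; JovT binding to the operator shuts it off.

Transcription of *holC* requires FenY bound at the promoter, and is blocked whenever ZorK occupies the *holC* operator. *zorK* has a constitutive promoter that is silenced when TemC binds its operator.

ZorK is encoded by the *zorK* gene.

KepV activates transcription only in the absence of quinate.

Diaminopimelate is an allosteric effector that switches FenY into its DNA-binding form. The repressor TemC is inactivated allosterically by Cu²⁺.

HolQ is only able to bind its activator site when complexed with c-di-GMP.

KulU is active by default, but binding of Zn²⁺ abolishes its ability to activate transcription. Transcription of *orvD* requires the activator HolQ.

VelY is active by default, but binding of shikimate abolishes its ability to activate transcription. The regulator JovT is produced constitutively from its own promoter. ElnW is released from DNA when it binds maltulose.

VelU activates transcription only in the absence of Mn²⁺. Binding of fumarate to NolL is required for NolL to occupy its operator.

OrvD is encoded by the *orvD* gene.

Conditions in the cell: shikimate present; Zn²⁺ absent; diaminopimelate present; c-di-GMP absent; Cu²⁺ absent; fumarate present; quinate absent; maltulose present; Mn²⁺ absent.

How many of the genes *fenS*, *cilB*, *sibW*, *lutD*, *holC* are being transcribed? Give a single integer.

3

Shikimate is present, so VelY is inactive.
JovT is produced constitutively and is active.
With repressor JovT bound, *fenS* is not transcribed.
→ *fenS* is OFF.
c-di-GMP is absent, so HolQ is inactive.
Required activator HolQ is absent, so *orvD* is not transcribed.
So OrvD is not produced.
Mn²⁺ is absent, so VelU is active.
No repressor is bound and VelU is active, so *cilB* is transcribed.
→ *cilB* is ON.
Quinate is absent, so KepV is active.
Fumarate is present, so NolL is active.
With repressor NolL bound, *sibW* is not transcribed.
→ *sibW* is OFF.
Maltulose is present, so ElnW is inactive.
Zn²⁺ is absent, so KulU is active.
No repressor is bound and KulU is active, so *lutD* is transcribed.
→ *lutD* is ON.
Diaminopimelate is present, so FenY is active.
Cu²⁺ is absent, so TemC is active.
With repressor TemC bound, *zorK* is not transcribed.
So ZorK is not produced.
No repressor is bound and FenY is active, so *holC* is transcribed.
→ *holC* is ON.
3 of the 5 genes are transcribed.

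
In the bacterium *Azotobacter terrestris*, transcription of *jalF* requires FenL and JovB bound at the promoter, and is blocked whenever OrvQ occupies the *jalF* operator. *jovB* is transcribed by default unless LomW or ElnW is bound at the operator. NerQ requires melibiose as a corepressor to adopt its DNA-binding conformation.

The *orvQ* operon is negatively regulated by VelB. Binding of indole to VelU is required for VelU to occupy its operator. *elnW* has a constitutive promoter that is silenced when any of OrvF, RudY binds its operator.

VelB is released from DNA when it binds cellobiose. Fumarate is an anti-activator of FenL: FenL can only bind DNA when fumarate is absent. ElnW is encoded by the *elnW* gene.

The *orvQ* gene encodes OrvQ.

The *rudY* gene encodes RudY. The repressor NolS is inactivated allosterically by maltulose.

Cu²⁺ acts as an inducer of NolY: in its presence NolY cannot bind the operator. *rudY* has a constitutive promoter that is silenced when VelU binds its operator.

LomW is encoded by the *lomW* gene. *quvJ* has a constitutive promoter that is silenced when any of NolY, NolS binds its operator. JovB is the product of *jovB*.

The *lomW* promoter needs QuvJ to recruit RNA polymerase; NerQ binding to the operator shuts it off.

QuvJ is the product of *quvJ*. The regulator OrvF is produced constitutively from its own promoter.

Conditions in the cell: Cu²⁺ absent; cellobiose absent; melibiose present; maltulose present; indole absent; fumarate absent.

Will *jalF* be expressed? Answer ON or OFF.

Fumarate is absent, so FenL is active.
Cu²⁺ is absent, so NolY is active.
Maltulose is present, so NolS is inactive.
With repressor NolY bound, *quvJ* is not transcribed.
So QuvJ is not produced.
Melibiose is present, so NerQ is active.
With repressor NerQ bound, *lomW* is not transcribed.
So LomW is not produced.
OrvF is produced constitutively and is active.
Indole is absent, so VelU is inactive.
With no repressor bound, *rudY* is transcribed.
So RudY is produced and active.
With repressor OrvF bound, *elnW* is not transcribed.
So ElnW is not produced.
With no repressor bound, *jovB* is transcribed.
So JovB is produced and active.
Cellobiose is absent, so VelB is active.
With repressor VelB bound, *orvQ* is not transcribed.
So OrvQ is not produced.
No repressor is bound and FenL and JovB are active, so *jalF* is transcribed.

ON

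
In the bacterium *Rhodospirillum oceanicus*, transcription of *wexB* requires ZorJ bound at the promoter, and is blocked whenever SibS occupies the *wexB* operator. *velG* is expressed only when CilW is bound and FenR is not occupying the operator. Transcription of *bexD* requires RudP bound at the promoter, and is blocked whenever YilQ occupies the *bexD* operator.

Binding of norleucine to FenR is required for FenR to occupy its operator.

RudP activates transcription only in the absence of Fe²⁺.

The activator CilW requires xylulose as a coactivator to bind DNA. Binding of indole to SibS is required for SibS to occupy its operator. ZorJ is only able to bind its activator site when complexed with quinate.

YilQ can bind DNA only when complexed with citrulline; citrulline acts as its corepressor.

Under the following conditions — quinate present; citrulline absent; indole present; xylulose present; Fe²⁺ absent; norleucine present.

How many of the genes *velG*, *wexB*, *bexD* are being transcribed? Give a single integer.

1

Norleucine is present, so FenR is active.
Xylulose is present, so CilW is active.
With repressor FenR bound, *velG* is not transcribed.
→ *velG* is OFF.
Indole is present, so SibS is active.
Quinate is present, so ZorJ is active.
With repressor SibS bound, *wexB* is not transcribed.
→ *wexB* is OFF.
Fe²⁺ is absent, so RudP is active.
Citrulline is absent, so YilQ is inactive.
No repressor is bound and RudP is active, so *bexD* is transcribed.
→ *bexD* is ON.
1 of the 3 genes is transcribed.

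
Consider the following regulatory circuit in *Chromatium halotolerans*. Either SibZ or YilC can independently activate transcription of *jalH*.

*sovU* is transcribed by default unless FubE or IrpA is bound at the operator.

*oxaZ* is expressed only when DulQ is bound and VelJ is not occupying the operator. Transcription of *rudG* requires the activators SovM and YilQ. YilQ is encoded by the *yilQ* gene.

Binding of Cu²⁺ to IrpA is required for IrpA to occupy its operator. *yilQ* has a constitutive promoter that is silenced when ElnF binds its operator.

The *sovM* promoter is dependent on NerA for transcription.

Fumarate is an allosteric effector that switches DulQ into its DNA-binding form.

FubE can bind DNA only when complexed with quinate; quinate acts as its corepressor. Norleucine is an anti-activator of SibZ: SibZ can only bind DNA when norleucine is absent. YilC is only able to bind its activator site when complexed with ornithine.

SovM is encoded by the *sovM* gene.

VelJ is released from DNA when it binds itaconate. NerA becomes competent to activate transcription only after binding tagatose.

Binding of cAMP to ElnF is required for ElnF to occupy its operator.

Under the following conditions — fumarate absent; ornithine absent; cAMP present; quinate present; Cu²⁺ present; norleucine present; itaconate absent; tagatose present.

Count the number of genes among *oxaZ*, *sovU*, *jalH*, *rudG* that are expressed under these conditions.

0

Fumarate is absent, so DulQ is inactive.
Itaconate is absent, so VelJ is active.
With repressor VelJ bound, *oxaZ* is not transcribed.
→ *oxaZ* is OFF.
Quinate is present, so FubE is active.
Cu²⁺ is present, so IrpA is active.
With repressor FubE bound, *sovU* is not transcribed.
→ *sovU* is OFF.
Norleucine is present, so SibZ is inactive.
Ornithine is absent, so YilC is inactive.
No activator is available at the *jalH* promoter, so *jalH* is not transcribed.
→ *jalH* is OFF.
Tagatose is present, so NerA is active.
No repressor is bound and NerA is active, so *sovM* is transcribed.
So SovM is produced and active.
cAMP is present, so ElnF is active.
With repressor ElnF bound, *yilQ* is not transcribed.
So YilQ is not produced.
Required activator YilQ is absent, so *rudG* is not transcribed.
→ *rudG* is OFF.
0 of the 4 genes are transcribed.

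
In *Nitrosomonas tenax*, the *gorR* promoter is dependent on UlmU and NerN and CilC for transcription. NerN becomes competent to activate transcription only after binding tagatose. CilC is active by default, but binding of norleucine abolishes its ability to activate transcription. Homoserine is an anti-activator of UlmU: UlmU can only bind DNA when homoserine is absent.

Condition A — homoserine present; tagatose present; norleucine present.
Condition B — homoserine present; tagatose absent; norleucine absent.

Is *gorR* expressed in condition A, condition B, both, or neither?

Condition A:
Homoserine is present, so UlmU is inactive.
Tagatose is present, so NerN is active.
Norleucine is present, so CilC is inactive.
Required activator UlmU is absent, so *gorR* is not transcribed.
→ *gorR* is OFF in A.
Condition B:
Homoserine is present, so UlmU is inactive.
Tagatose is absent, so NerN is inactive.
Norleucine is absent, so CilC is active.
Required activator UlmU is absent, so *gorR* is not transcribed.
→ *gorR* is OFF in B.

neither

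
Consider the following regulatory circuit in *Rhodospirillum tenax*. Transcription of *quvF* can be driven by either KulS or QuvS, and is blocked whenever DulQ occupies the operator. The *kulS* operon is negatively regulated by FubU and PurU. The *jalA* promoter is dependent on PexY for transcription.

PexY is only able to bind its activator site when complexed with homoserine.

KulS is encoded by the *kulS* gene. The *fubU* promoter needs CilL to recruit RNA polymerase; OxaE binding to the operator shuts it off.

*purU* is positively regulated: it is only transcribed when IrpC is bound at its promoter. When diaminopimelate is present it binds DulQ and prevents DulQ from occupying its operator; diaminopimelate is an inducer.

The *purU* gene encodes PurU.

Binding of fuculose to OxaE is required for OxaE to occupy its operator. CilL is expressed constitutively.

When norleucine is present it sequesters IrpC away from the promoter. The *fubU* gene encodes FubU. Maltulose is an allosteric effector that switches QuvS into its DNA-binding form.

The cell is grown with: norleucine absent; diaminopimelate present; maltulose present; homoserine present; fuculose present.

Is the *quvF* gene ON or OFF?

Fuculose is present, so OxaE is active.
CilL is produced constitutively and is active.
With repressor OxaE bound, *fubU* is not transcribed.
So FubU is not produced.
Norleucine is absent, so IrpC is active.
No repressor is bound and IrpC is active, so *purU* is transcribed.
So PurU is produced and active.
With repressor PurU bound, *kulS* is not transcribed.
So KulS is not produced.
Maltulose is present, so QuvS is active.
Diaminopimelate is present, so DulQ is inactive.
Activator QuvS is present, so *quvF* is transcribed.

ON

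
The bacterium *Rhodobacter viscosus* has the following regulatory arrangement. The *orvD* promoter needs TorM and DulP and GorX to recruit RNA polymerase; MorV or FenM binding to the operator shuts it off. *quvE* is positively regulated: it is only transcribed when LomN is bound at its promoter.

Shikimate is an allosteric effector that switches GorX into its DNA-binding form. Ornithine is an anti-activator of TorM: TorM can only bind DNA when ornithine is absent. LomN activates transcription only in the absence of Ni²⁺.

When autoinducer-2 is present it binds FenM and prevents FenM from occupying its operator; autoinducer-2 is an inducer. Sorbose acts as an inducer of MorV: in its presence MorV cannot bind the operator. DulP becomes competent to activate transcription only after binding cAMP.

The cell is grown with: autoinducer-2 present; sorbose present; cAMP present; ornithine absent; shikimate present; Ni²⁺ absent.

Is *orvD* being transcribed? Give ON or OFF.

ON

Sorbose is present, so MorV is inactive.
Autoinducer-2 is present, so FenM is inactive.
Ornithine is absent, so TorM is active.
cAMP is present, so DulP is active.
Shikimate is present, so GorX is active.
No repressor is bound and TorM and DulP and GorX are active, so *orvD* is transcribed.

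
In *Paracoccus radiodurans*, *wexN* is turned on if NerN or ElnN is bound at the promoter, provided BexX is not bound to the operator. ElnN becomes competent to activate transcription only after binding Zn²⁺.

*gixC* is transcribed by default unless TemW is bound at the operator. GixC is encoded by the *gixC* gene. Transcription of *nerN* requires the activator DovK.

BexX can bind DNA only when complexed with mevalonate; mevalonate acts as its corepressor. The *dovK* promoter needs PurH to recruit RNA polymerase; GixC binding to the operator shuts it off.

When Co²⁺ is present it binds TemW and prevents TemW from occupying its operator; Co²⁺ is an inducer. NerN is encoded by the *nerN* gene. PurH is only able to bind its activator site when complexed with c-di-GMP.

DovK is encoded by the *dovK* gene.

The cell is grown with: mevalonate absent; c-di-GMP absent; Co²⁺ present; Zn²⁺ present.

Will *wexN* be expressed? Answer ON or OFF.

c-di-GMP is absent, so PurH is inactive.
Co²⁺ is present, so TemW is inactive.
With no repressor bound, *gixC* is transcribed.
So GixC is produced and active.
With repressor GixC bound, *dovK* is not transcribed.
So DovK is not produced.
Required activator DovK is absent, so *nerN* is not transcribed.
So NerN is not produced.
Zn²⁺ is present, so ElnN is active.
Mevalonate is absent, so BexX is inactive.
Activator ElnN is present, so *wexN* is transcribed.

ON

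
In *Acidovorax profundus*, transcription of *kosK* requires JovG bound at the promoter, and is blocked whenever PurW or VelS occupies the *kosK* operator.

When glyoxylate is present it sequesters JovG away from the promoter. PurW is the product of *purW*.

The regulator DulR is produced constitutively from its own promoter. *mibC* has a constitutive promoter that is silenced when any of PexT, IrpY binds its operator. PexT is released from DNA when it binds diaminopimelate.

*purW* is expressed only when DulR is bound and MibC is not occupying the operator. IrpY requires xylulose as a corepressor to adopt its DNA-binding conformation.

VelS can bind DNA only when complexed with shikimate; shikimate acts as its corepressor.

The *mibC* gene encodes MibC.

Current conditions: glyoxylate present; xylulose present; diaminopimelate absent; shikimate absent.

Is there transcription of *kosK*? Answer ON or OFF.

Glyoxylate is present, so JovG is inactive.
DulR is produced constitutively and is active.
Diaminopimelate is absent, so PexT is active.
Xylulose is present, so IrpY is active.
With repressor PexT bound, *mibC* is not transcribed.
So MibC is not produced.
No repressor is bound and DulR is active, so *purW* is transcribed.
So PurW is produced and active.
Shikimate is absent, so VelS is inactive.
With repressor PurW bound, *kosK* is not transcribed.

OFF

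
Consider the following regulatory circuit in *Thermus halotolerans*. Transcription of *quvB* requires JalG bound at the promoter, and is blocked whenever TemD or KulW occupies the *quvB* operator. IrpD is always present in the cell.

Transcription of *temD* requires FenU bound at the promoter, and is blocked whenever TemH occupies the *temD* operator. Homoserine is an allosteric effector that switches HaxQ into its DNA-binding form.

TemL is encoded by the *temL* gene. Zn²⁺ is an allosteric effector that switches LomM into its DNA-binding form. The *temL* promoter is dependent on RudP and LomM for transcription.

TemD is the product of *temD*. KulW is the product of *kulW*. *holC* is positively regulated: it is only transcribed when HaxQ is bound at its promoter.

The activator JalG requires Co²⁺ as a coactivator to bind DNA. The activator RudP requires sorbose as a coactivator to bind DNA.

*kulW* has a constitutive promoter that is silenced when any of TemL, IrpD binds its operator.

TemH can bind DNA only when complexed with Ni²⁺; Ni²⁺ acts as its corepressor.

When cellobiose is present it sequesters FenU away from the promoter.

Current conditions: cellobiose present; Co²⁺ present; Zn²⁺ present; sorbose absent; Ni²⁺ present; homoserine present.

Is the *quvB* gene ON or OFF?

Cellobiose is present, so FenU is inactive.
Ni²⁺ is present, so TemH is active.
With repressor TemH bound, *temD* is not transcribed.
So TemD is not produced.
Co²⁺ is present, so JalG is active.
Sorbose is absent, so RudP is inactive.
Zn²⁺ is present, so LomM is active.
Required activator RudP is absent, so *temL* is not transcribed.
So TemL is not produced.
IrpD is produced constitutively and is active.
With repressor IrpD bound, *kulW* is not transcribed.
So KulW is not produced.
No repressor is bound and JalG is active, so *quvB* is transcribed.

ON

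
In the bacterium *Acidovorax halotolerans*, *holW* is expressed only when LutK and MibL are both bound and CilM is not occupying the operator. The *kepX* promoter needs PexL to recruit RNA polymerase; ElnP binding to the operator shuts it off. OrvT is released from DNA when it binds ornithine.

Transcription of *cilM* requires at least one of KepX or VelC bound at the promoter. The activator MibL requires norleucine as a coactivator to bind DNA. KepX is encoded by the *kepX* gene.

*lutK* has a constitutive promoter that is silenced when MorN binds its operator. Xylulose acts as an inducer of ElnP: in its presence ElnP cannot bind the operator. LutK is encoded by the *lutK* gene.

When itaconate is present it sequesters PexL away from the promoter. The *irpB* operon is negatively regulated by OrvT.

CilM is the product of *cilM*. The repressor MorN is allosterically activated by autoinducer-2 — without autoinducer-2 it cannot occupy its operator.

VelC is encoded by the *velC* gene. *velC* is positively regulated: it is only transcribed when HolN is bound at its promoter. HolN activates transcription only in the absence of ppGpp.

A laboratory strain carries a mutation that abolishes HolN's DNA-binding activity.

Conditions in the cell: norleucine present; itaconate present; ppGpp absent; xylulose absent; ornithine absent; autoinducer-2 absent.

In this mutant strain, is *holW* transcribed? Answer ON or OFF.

Itaconate is present, so PexL is inactive.
Xylulose is absent, so ElnP is active.
With repressor ElnP bound, *kepX* is not transcribed.
So KepX is not produced.
HolN is non-functional in this strain, so it has no effect.
Required activator HolN is absent, so *velC* is not transcribed.
So VelC is not produced.
No activator is available at the *cilM* promoter, so *cilM* is not transcribed.
So CilM is not produced.
Autoinducer-2 is absent, so MorN is inactive.
With no repressor bound, *lutK* is transcribed.
So LutK is produced and active.
Norleucine is present, so MibL is active.
No repressor is bound and LutK and MibL are active, so *holW* is transcribed.

ON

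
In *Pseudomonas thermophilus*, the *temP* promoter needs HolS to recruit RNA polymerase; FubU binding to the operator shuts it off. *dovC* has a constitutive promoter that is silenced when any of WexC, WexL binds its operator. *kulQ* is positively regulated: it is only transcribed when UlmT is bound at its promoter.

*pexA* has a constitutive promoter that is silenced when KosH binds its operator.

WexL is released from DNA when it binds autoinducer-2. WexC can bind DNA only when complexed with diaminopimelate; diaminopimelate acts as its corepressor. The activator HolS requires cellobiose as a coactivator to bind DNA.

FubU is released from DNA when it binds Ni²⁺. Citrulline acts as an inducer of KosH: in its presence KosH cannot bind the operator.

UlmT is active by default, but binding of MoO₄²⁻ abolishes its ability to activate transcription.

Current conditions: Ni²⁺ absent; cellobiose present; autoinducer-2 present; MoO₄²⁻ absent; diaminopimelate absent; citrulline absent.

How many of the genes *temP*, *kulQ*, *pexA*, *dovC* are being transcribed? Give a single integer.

2

Cellobiose is present, so HolS is active.
Ni²⁺ is absent, so FubU is active.
With repressor FubU bound, *temP* is not transcribed.
→ *temP* is OFF.
MoO₄²⁻ is absent, so UlmT is active.
No repressor is bound and UlmT is active, so *kulQ* is transcribed.
→ *kulQ* is ON.
Citrulline is absent, so KosH is active.
With repressor KosH bound, *pexA* is not transcribed.
→ *pexA* is OFF.
Diaminopimelate is absent, so WexC is inactive.
Autoinducer-2 is present, so WexL is inactive.
With no repressor bound, *dovC* is transcribed.
→ *dovC* is ON.
2 of the 4 genes are transcribed.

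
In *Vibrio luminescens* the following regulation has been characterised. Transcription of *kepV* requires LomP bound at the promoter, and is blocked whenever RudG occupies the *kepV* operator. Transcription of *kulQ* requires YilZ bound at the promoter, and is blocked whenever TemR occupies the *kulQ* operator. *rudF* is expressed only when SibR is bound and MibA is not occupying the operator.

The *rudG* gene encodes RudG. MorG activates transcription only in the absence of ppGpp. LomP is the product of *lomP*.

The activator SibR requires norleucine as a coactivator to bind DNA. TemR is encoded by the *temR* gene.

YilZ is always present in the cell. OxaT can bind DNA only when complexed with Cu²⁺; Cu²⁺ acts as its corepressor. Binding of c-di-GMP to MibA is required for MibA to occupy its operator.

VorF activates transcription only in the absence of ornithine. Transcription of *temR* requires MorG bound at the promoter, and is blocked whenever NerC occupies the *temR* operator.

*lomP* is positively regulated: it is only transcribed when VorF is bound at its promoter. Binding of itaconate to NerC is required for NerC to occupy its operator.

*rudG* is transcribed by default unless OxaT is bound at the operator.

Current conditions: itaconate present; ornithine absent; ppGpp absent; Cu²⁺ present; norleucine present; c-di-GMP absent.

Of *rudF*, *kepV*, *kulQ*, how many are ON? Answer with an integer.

3

Norleucine is present, so SibR is active.
c-di-GMP is absent, so MibA is inactive.
No repressor is bound and SibR is active, so *rudF* is transcribed.
→ *rudF* is ON.
Ornithine is absent, so VorF is active.
No repressor is bound and VorF is active, so *lomP* is transcribed.
So LomP is produced and active.
Cu²⁺ is present, so OxaT is active.
With repressor OxaT bound, *rudG* is not transcribed.
So RudG is not produced.
No repressor is bound and LomP is active, so *kepV* is transcribed.
→ *kepV* is ON.
YilZ is produced constitutively and is active.
Itaconate is present, so NerC is active.
ppGpp is absent, so MorG is active.
With repressor NerC bound, *temR* is not transcribed.
So TemR is not produced.
No repressor is bound and YilZ is active, so *kulQ* is transcribed.
→ *kulQ* is ON.
3 of the 3 genes are transcribed.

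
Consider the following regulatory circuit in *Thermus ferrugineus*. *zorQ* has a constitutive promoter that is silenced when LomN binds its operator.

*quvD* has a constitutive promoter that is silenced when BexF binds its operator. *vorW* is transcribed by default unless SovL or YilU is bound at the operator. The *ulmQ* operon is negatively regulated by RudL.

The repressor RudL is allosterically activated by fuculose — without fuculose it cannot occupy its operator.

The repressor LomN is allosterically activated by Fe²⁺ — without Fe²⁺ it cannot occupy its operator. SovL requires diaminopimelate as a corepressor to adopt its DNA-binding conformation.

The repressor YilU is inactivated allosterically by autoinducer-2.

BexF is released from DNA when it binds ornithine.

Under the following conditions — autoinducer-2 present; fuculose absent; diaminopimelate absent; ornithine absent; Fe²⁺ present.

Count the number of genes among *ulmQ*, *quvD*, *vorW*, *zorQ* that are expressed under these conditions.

2

Fuculose is absent, so RudL is inactive.
With no repressor bound, *ulmQ* is transcribed.
→ *ulmQ* is ON.
Ornithine is absent, so BexF is active.
With repressor BexF bound, *quvD* is not transcribed.
→ *quvD* is OFF.
Diaminopimelate is absent, so SovL is inactive.
Autoinducer-2 is present, so YilU is inactive.
With no repressor bound, *vorW* is transcribed.
→ *vorW* is ON.
Fe²⁺ is present, so LomN is active.
With repressor LomN bound, *zorQ* is not transcribed.
→ *zorQ* is OFF.
2 of the 4 genes are transcribed.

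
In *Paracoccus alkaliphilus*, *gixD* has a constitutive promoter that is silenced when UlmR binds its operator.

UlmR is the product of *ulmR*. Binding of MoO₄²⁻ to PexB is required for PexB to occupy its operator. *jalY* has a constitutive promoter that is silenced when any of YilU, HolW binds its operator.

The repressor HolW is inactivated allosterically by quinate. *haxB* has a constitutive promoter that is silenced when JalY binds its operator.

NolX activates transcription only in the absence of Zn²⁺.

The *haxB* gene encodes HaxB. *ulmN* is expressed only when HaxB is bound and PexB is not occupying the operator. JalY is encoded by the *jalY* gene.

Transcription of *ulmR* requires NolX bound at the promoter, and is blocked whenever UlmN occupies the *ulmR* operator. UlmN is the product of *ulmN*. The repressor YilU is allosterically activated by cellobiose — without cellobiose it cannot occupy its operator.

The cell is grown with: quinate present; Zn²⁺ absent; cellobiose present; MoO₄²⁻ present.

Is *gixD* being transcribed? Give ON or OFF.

OFF

Cellobiose is present, so YilU is active.
Quinate is present, so HolW is inactive.
With repressor YilU bound, *jalY* is not transcribed.
So JalY is not produced.
With no repressor bound, *haxB* is transcribed.
So HaxB is produced and active.
MoO₄²⁻ is present, so PexB is active.
With repressor PexB bound, *ulmN* is not transcribed.
So UlmN is not produced.
Zn²⁺ is absent, so NolX is active.
No repressor is bound and NolX is active, so *ulmR* is transcribed.
So UlmR is produced and active.
With repressor UlmR bound, *gixD* is not transcribed.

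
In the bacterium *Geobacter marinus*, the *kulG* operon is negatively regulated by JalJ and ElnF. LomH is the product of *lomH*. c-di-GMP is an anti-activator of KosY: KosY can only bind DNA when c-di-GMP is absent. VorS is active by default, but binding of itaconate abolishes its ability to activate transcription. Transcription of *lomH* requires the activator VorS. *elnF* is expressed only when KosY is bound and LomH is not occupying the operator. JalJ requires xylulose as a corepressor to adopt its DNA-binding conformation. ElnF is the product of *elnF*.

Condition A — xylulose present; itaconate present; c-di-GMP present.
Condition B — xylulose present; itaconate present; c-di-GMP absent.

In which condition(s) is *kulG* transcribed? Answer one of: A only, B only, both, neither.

neither

Condition A:
Xylulose is present, so JalJ is active.
Itaconate is present, so VorS is inactive.
Required activator VorS is absent, so *lomH* is not transcribed.
So LomH is not produced.
c-di-GMP is present, so KosY is inactive.
Required activator KosY is absent, so *elnF* is not transcribed.
So ElnF is not produced.
With repressor JalJ bound, *kulG* is not transcribed.
→ *kulG* is OFF in A.
Condition B:
Xylulose is present, so JalJ is active.
Itaconate is present, so VorS is inactive.
Required activator VorS is absent, so *lomH* is not transcribed.
So LomH is not produced.
c-di-GMP is absent, so KosY is active.
No repressor is bound and KosY is active, so *elnF* is transcribed.
So ElnF is produced and active.
With repressor JalJ bound, *kulG* is not transcribed.
→ *kulG* is OFF in B.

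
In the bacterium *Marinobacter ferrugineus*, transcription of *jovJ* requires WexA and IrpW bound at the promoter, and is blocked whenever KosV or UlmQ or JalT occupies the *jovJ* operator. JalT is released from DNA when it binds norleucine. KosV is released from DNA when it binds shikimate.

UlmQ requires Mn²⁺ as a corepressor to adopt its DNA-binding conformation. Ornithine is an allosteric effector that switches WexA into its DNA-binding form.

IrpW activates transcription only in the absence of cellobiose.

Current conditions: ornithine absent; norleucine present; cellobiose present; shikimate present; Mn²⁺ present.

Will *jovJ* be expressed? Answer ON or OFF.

Shikimate is present, so KosV is inactive.
Ornithine is absent, so WexA is inactive.
Mn²⁺ is present, so UlmQ is active.
Cellobiose is present, so IrpW is inactive.
Norleucine is present, so JalT is inactive.
With repressor UlmQ bound, *jovJ* is not transcribed.

OFF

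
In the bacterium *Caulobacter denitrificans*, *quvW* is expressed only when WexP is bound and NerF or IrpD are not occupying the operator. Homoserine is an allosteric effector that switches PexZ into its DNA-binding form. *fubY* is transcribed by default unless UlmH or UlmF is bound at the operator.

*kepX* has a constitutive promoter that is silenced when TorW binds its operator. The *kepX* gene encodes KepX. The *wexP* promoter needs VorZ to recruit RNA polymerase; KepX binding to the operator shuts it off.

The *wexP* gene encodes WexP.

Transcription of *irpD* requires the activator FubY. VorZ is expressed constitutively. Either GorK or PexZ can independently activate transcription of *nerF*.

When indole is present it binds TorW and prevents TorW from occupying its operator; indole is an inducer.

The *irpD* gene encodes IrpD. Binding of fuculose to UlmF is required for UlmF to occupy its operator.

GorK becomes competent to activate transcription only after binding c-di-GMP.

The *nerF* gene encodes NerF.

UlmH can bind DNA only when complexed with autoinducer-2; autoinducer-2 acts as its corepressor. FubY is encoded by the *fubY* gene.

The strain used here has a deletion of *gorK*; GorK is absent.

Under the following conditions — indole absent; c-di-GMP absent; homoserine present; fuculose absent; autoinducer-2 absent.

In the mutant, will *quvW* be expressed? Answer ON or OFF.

OFF

GorK is non-functional in this strain, so it has no effect.
Homoserine is present, so PexZ is active.
Activator PexZ is present, so *nerF* is transcribed.
So NerF is produced and active.
Autoinducer-2 is absent, so UlmH is inactive.
Fuculose is absent, so UlmF is inactive.
With no repressor bound, *fubY* is transcribed.
So FubY is produced and active.
No repressor is bound and FubY is active, so *irpD* is transcribed.
So IrpD is produced and active.
Indole is absent, so TorW is active.
With repressor TorW bound, *kepX* is not transcribed.
So KepX is not produced.
VorZ is produced constitutively and is active.
No repressor is bound and VorZ is active, so *wexP* is transcribed.
So WexP is produced and active.
With repressor NerF bound, *quvW* is not transcribed.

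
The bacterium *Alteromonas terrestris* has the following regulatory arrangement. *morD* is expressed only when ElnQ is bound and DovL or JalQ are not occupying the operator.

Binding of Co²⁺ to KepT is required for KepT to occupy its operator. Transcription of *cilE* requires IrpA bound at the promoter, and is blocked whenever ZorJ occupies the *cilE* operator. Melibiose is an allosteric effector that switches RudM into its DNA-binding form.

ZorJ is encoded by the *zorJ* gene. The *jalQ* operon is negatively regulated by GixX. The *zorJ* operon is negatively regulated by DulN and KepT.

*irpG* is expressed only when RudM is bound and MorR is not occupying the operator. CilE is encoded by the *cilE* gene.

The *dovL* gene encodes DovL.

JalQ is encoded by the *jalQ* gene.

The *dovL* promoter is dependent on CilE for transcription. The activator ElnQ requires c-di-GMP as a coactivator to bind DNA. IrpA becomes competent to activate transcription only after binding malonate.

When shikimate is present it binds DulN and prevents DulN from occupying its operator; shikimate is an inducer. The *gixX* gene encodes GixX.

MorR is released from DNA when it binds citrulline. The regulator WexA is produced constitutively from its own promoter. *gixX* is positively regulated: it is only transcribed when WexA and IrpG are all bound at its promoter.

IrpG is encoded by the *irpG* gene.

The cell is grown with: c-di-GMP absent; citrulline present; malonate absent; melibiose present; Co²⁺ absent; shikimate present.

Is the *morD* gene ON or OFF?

Shikimate is present, so DulN is inactive.
Co²⁺ is absent, so KepT is inactive.
With no repressor bound, *zorJ* is transcribed.
So ZorJ is produced and active.
Malonate is absent, so IrpA is inactive.
With repressor ZorJ bound, *cilE* is not transcribed.
So CilE is not produced.
Required activator CilE is absent, so *dovL* is not transcribed.
So DovL is not produced.
c-di-GMP is absent, so ElnQ is inactive.
WexA is produced constitutively and is active.
Citrulline is present, so MorR is inactive.
Melibiose is present, so RudM is active.
No repressor is bound and RudM is active, so *irpG* is transcribed.
So IrpG is produced and active.
No repressor is bound and WexA and IrpG are active, so *gixX* is transcribed.
So GixX is produced and active.
With repressor GixX bound, *jalQ* is not transcribed.
So JalQ is not produced.
Required activator ElnQ is absent, so *morD* is not transcribed.

OFF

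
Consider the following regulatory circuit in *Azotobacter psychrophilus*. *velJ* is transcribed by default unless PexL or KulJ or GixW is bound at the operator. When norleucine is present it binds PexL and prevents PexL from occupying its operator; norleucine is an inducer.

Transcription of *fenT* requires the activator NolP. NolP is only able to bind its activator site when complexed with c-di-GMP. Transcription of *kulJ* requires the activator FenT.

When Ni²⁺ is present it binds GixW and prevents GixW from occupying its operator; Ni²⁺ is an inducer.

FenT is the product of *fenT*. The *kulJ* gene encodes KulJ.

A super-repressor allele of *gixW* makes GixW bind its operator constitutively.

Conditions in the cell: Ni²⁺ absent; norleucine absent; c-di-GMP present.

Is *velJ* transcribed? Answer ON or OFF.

OFF

Norleucine is absent, so PexL is active.
c-di-GMP is present, so NolP is active.
No repressor is bound and NolP is active, so *fenT* is transcribed.
So FenT is produced and active.
No repressor is bound and FenT is active, so *kulJ* is transcribed.
So KulJ is produced and active.
GixW is constitutively active in this strain.
With repressor PexL bound, *velJ* is not transcribed.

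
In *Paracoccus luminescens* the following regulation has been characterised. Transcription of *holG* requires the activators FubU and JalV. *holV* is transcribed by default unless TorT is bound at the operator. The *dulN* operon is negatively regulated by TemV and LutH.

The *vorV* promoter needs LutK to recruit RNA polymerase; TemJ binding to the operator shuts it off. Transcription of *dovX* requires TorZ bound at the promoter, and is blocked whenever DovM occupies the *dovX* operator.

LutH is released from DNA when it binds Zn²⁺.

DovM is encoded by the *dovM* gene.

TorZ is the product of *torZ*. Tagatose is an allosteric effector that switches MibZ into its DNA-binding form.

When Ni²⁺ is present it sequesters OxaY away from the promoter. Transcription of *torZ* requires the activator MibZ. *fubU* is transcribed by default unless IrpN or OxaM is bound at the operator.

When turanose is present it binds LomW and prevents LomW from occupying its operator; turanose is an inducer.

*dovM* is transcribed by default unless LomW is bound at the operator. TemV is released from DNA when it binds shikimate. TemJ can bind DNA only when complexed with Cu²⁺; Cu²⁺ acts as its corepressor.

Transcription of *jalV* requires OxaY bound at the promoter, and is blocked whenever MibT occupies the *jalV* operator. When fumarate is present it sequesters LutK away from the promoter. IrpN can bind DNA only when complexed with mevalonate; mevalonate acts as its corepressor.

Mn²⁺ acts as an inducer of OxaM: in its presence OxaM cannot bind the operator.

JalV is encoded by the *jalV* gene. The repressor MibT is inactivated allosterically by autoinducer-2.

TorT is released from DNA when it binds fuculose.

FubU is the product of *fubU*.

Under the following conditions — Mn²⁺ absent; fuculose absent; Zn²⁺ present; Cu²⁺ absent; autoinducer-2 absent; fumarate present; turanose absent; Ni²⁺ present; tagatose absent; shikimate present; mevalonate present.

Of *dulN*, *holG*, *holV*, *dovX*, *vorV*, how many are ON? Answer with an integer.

Shikimate is present, so TemV is inactive.
Zn²⁺ is present, so LutH is inactive.
With no repressor bound, *dulN* is transcribed.
→ *dulN* is ON.
Mevalonate is present, so IrpN is active.
Mn²⁺ is absent, so OxaM is active.
With repressor IrpN bound, *fubU* is not transcribed.
So FubU is not produced.
Autoinducer-2 is absent, so MibT is active.
Ni²⁺ is present, so OxaY is inactive.
With repressor MibT bound, *jalV* is not transcribed.
So JalV is not produced.
Required activator FubU is absent, so *holG* is not transcribed.
→ *holG* is OFF.
Fuculose is absent, so TorT is active.
With repressor TorT bound, *holV* is not transcribed.
→ *holV* is OFF.
Tagatose is absent, so MibZ is inactive.
Required activator MibZ is absent, so *torZ* is not transcribed.
So TorZ is not produced.
Turanose is absent, so LomW is active.
With repressor LomW bound, *dovM* is not transcribed.
So DovM is not produced.
Required activator TorZ is absent, so *dovX* is not transcribed.
→ *dovX* is OFF.
Cu²⁺ is absent, so TemJ is inactive.
Fumarate is present, so LutK is inactive.
Required activator LutK is absent, so *vorV* is not transcribed.
→ *vorV* is OFF.
1 of the 5 genes is transcribed.

1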